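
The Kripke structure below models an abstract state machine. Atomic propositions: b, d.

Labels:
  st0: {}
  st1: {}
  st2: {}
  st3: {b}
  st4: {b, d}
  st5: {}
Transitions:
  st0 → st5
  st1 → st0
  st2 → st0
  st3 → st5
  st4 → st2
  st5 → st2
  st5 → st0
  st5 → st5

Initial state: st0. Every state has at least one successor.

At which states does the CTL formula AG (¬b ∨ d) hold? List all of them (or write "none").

States satisfying ¬b ∨ d: {st0, st1, st2, st4, st5}.
States satisfying AG (¬b ∨ d): {st0, st1, st2, st4, st5}.

{st0, st1, st2, st4, st5}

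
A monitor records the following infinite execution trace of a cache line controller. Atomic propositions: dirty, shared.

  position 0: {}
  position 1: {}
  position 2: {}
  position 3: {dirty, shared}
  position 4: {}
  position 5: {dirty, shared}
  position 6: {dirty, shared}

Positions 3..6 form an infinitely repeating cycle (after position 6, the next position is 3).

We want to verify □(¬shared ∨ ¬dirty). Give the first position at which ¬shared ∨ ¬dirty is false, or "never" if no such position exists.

Check ¬shared ∨ ¬dirty at each position in order: 0 ✓, 1 ✓, 2 ✓.
At position 3 the labels are {dirty, shared}, so ¬shared ∨ ¬dirty is false there. This is the first violation.

3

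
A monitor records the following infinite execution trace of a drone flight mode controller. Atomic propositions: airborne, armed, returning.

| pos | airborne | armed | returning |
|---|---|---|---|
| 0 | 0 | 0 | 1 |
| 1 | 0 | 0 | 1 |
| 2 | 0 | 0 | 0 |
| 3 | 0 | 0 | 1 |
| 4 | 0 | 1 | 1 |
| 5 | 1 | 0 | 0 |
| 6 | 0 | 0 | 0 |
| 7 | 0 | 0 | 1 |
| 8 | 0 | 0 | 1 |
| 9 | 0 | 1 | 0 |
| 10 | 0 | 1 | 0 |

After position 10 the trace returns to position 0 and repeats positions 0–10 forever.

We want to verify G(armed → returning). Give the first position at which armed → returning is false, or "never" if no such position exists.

9

Check armed → returning at each position in order: 0 ✓, 1 ✓, 2 ✓, 3 ✓, 4 ✓, 5 ✓, 6 ✓, 7 ✓, 8 ✓.
At position 9 the labels are {armed}, so armed → returning is false there. This is the first violation.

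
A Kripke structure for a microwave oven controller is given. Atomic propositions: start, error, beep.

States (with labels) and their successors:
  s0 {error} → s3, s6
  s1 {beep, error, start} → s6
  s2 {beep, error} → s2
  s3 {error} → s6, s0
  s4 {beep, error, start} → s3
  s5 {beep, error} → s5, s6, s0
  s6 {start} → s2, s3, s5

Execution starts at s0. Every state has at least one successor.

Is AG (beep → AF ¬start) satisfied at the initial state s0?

Holds

States satisfying beep → AF ¬start: {s0, s1, s2, s3, s4, s5, s6}.
States satisfying AG (beep → AF ¬start): {s0, s1, s2, s3, s4, s5, s6}.
Every state reachable from s0 satisfies beep → AF ¬start.
s0 ∈ Sat(AG (beep → AF ¬start)).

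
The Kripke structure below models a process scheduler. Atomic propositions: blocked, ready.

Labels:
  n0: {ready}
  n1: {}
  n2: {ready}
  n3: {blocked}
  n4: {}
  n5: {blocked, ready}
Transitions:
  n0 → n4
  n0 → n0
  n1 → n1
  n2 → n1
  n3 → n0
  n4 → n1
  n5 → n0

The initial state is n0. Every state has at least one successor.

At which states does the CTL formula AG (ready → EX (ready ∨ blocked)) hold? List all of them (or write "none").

{n0, n1, n3, n4, n5}

States satisfying ready → EX (ready ∨ blocked): {n0, n1, n3, n4, n5}.
States satisfying AG (ready → EX (ready ∨ blocked)): {n0, n1, n3, n4, n5}.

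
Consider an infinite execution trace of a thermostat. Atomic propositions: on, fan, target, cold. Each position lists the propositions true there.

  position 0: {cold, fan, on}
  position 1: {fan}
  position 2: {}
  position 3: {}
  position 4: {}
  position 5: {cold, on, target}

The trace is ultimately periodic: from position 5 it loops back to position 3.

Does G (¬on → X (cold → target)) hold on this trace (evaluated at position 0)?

Holds

¬on → X (cold → target) holds at every position 0..5, and those are all positions ever visited, so G (¬on → X (cold → target)) holds.
Positions where ¬on holds: 1, 2, 3, 4.
Check X (cold → target) at each: 1→ok, 2→ok, 3→ok, 4→ok.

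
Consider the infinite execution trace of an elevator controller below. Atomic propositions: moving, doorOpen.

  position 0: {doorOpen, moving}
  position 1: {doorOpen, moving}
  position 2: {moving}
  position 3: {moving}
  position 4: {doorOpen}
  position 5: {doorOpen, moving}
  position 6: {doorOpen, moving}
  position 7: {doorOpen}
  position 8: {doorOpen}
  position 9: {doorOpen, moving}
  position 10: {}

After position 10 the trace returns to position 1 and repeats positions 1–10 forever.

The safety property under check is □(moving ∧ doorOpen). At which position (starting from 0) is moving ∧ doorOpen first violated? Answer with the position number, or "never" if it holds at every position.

2

Check moving ∧ doorOpen at each position in order: 0 ✓, 1 ✓.
At position 2 the labels are {moving}, so moving ∧ doorOpen is false there. This is the first violation.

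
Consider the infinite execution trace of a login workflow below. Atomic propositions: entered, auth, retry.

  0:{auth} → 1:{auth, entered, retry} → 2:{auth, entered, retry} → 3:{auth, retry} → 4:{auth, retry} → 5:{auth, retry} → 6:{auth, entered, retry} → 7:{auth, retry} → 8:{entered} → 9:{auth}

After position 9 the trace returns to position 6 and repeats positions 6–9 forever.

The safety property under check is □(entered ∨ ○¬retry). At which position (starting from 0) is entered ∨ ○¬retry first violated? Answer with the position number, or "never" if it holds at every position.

At position 0 the labels are {auth} and the next position 1 has {auth, entered, retry}, so entered ∨ ○¬retry is false there. This is the first violation.

0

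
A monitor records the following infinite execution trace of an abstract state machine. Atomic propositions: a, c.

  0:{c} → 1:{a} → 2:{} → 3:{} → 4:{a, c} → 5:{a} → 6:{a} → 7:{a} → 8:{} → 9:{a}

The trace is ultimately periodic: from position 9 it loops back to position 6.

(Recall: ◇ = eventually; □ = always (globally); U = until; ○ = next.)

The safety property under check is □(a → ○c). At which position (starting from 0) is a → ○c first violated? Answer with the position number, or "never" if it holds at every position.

1

Check a → ○c at each position in order: 0 ✓.
At position 1 the labels are {a} and the next position 2 has {}, so a → ○c is false there. This is the first violation.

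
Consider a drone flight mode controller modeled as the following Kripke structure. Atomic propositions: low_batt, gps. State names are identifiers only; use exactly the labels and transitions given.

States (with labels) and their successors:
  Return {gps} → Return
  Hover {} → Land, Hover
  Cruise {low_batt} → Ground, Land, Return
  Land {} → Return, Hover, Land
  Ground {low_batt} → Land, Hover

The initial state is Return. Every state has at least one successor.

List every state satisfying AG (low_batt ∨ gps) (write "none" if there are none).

States satisfying low_batt ∨ gps: {Return, Cruise, Ground}.
States satisfying AG (low_batt ∨ gps): {Return}.

{Return}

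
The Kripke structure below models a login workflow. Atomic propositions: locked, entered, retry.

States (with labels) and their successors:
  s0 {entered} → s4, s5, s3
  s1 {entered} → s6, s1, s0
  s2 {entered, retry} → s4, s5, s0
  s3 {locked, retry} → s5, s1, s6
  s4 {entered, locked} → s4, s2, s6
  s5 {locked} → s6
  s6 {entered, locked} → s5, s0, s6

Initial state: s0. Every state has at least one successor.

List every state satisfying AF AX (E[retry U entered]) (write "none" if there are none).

States satisfying AX (E[retry U entered]): {s1, s4, s5}.
States satisfying AF AX (E[retry U entered]): {s1, s4, s5}.

{s1, s4, s5}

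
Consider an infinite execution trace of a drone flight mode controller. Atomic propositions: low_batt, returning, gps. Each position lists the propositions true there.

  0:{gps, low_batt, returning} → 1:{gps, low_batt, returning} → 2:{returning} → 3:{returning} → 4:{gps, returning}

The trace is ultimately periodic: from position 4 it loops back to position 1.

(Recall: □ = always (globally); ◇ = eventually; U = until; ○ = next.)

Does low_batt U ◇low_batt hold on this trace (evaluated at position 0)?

Walking from position 0: ◇low_batt first holds at position 0, and low_batt holds at every earlier position along the way, so low_batt U ◇low_batt holds.

Yes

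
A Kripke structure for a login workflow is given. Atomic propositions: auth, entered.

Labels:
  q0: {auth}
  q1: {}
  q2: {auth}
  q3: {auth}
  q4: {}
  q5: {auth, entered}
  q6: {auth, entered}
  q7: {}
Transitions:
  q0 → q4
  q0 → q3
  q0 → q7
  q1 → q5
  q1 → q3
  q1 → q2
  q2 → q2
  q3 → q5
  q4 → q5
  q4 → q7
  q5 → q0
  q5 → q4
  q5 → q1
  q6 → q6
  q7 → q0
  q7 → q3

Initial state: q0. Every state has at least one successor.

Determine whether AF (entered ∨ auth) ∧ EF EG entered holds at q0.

States satisfying entered ∨ auth: {q0, q2, q3, q5, q6}.
States satisfying AF (entered ∨ auth): {q0, q1, q2, q3, q4, q5, q6, q7}.
States satisfying EG entered: {q6}.
States satisfying EF EG entered: {q6}.
States satisfying AF (entered ∨ auth) ∧ EF EG entered: {q6}.
q0 ∉ Sat(AF (entered ∨ auth) ∧ EF EG entered).

Violated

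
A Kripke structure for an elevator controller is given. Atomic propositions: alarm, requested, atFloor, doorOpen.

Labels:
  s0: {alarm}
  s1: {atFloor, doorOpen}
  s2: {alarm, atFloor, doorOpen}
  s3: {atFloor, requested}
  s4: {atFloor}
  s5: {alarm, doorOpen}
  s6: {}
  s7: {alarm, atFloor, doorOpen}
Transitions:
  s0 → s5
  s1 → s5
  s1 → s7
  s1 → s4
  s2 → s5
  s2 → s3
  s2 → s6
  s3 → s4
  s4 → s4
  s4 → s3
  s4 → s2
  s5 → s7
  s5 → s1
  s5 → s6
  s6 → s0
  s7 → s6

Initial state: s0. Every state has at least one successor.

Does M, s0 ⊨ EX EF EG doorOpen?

Yes

States satisfying EF EG doorOpen: {s0, s1, s2, s3, s4, s5, s6, s7}.
States satisfying EX EF EG doorOpen: {s0, s1, s2, s3, s4, s5, s6, s7}.
s0 ∈ Sat(EX EF EG doorOpen).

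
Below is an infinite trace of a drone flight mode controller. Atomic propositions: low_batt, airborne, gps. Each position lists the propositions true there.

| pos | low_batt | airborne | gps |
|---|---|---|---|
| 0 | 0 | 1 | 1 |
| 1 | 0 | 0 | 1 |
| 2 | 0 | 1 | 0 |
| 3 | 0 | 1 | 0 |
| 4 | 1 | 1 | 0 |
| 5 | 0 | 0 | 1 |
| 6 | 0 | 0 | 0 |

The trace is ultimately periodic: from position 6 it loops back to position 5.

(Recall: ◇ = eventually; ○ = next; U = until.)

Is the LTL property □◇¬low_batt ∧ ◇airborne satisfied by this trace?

Yes

◇¬low_batt holds at every position 0..6, and those are all positions ever visited, so □◇¬low_batt holds.
airborne holds at position 0, which is reachable from 0, so ◇airborne holds.
At position 0: □◇¬low_batt is true; ◇airborne is true; so □◇¬low_batt ∧ ◇airborne is true.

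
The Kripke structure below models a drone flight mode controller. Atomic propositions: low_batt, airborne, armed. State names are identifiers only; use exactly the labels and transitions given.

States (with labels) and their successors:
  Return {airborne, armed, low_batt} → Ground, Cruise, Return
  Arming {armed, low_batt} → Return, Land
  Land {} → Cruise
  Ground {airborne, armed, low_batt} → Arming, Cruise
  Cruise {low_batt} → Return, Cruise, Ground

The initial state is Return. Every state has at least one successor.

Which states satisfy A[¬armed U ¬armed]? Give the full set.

States satisfying ¬armed: {Land, Cruise}.
States satisfying A[¬armed U ¬armed]: {Land, Cruise}.

{Land, Cruise}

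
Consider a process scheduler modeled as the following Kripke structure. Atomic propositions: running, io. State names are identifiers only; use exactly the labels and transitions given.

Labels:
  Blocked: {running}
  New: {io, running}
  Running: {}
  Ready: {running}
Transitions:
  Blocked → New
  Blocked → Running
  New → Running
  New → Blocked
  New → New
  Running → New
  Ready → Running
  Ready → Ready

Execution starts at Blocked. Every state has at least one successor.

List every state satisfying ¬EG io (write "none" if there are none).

States satisfying io: {New}.
States satisfying EG io: {New}.
States satisfying ¬EG io: {Blocked, Running, Ready}.

{Blocked, Running, Ready}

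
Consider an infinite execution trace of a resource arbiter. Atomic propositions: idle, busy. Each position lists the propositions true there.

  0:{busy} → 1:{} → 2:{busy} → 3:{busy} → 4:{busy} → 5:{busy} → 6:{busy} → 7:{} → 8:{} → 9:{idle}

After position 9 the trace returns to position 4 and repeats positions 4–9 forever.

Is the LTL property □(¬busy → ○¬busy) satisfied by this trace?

Does not hold

¬busy → ○¬busy must hold at every position from 0 onward. It fails at position 1, so □(¬busy → ○¬busy) is false.
Positions where ¬busy holds: 1, 7, 8, 9.
Check ○¬busy at each: 1→fails, 7→ok, 8→ok, 9→fails.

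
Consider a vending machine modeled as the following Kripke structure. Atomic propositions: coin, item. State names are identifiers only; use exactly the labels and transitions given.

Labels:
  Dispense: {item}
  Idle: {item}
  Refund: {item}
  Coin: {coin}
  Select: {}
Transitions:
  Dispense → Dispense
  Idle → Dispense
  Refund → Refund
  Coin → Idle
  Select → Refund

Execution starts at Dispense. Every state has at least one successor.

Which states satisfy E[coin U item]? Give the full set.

{Dispense, Idle, Refund, Coin}

States satisfying coin: {Coin}.
States satisfying item: {Dispense, Idle, Refund}.
States satisfying E[coin U item]: {Dispense, Idle, Refund, Coin}.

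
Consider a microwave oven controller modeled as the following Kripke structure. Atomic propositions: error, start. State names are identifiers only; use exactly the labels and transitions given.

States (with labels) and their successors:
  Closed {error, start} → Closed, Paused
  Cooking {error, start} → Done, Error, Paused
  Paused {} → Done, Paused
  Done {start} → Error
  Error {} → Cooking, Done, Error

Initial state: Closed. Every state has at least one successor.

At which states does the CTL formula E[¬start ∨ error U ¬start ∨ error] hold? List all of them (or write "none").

{Closed, Cooking, Paused, Error}

States satisfying ¬start ∨ error: {Closed, Cooking, Paused, Error}.
States satisfying E[¬start ∨ error U ¬start ∨ error]: {Closed, Cooking, Paused, Error}.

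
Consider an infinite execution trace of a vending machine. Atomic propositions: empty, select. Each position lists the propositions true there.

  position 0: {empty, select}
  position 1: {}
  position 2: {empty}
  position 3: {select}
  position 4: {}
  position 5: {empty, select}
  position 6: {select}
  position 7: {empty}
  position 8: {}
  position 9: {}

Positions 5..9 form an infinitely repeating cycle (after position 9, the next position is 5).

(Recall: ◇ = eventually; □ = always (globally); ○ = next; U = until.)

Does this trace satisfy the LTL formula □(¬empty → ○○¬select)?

¬empty → ○○¬select must hold at every position from 0 onward. It fails at position 1, so □(¬empty → ○○¬select) is false.
Positions where ¬empty holds: 1, 3, 4, 6, 8, 9.
Check ○○¬select at each: 1→fails, 3→fails, 4→fails, 6→ok, 8→fails, 9→fails.

Violated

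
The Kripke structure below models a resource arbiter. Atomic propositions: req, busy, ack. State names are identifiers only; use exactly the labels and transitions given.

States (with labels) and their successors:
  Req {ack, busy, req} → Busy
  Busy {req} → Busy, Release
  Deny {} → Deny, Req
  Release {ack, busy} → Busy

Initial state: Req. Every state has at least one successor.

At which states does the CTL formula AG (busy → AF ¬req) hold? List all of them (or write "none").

States satisfying busy → AF ¬req: {Busy, Deny, Release}.
States satisfying AG (busy → AF ¬req): {Busy, Release}.

{Busy, Release}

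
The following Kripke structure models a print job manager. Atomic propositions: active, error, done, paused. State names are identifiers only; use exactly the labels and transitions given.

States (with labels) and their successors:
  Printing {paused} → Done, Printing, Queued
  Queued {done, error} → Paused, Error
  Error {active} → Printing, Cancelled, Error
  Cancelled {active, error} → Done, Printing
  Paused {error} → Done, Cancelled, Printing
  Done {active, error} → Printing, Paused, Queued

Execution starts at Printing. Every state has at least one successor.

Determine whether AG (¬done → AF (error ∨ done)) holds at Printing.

Does not hold

States satisfying ¬done → AF (error ∨ done): {Queued, Cancelled, Paused, Done}.
States satisfying AG (¬done → AF (error ∨ done)): ∅.
Error is reachable from Printing and violates ¬done → AF (error ∨ done), so AG fails at Printing.
Printing ∉ Sat(AG (¬done → AF (error ∨ done))).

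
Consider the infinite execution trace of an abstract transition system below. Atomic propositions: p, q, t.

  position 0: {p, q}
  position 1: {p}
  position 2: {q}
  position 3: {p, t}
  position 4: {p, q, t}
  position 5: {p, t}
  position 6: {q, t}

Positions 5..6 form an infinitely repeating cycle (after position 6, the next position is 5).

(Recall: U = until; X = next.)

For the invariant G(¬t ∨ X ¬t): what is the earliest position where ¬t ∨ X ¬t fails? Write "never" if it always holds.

3

Check ¬t ∨ X ¬t at each position in order: 0 ✓, 1 ✓, 2 ✓.
At position 3 the labels are {p, t} and the next position 4 has {p, q, t}, so ¬t ∨ X ¬t is false there. This is the first violation.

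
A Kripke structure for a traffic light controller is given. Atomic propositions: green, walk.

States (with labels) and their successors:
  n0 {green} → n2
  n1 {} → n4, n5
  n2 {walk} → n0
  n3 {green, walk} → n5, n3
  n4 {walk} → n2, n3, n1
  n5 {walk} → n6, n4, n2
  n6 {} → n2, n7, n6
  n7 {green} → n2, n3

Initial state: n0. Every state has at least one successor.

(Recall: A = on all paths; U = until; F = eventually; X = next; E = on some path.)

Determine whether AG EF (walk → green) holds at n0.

Satisfied

States satisfying EF (walk → green): {n0, n1, n2, n3, n4, n5, n6, n7}.
States satisfying AG EF (walk → green): {n0, n1, n2, n3, n4, n5, n6, n7}.
Every state reachable from n0 satisfies EF (walk → green).
n0 ∈ Sat(AG EF (walk → green)).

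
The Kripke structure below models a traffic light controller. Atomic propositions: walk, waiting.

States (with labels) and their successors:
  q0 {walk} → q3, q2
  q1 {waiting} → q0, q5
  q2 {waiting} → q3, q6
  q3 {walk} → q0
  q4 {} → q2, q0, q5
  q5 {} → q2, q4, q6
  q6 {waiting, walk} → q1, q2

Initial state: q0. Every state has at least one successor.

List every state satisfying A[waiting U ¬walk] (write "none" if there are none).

States satisfying waiting: {q1, q2, q6}.
States satisfying ¬walk: {q1, q2, q4, q5}.
States satisfying A[waiting U ¬walk]: {q1, q2, q4, q5, q6}.

{q1, q2, q4, q5, q6}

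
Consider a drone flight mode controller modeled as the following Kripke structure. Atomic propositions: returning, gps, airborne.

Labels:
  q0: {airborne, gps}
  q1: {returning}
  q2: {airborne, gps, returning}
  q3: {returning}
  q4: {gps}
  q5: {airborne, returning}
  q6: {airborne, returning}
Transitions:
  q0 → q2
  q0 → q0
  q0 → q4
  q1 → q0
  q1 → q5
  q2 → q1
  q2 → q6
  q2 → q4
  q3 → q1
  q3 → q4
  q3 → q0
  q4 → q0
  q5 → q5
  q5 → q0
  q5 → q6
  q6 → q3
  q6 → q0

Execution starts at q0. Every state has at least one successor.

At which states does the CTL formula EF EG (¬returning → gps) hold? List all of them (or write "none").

States satisfying EG (¬returning → gps): {q0, q1, q2, q3, q4, q5, q6}.
States satisfying EF EG (¬returning → gps): {q0, q1, q2, q3, q4, q5, q6}.

{q0, q1, q2, q3, q4, q5, q6}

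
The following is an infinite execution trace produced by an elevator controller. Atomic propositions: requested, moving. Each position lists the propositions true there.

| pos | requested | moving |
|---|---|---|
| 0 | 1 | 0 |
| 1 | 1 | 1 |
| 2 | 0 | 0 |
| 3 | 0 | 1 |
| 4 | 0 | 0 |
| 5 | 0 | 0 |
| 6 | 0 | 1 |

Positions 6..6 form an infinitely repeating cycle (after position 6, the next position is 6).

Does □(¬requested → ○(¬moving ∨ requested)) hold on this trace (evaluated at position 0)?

¬requested → ○(¬moving ∨ requested) must hold at every position from 0 onward. It fails at position 2, so □(¬requested → ○(¬moving ∨ requested)) is false.
Positions where ¬requested holds: 2, 3, 4, 5, 6.
Check ○(¬moving ∨ requested) at each: 2→fails, 3→ok, 4→ok, 5→fails, 6→fails.

Violated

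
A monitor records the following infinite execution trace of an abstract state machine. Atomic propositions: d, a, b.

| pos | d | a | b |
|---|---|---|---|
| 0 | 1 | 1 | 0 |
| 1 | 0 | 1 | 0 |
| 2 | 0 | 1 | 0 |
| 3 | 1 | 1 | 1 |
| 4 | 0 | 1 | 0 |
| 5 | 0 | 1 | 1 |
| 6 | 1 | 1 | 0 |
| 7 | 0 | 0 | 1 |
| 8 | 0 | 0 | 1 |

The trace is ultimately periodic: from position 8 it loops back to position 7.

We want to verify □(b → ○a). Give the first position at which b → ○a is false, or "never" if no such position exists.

Check b → ○a at each position in order: 0 ✓, 1 ✓, 2 ✓, 3 ✓, 4 ✓, 5 ✓, 6 ✓.
At position 7 the labels are {b} and the next position 8 has {b}, so b → ○a is false there. This is the first violation.

7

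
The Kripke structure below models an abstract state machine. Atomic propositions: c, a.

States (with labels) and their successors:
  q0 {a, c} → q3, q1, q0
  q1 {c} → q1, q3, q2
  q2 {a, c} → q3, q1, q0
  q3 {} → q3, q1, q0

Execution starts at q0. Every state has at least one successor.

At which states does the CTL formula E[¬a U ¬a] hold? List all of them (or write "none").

{q1, q3}

States satisfying ¬a: {q1, q3}.
States satisfying E[¬a U ¬a]: {q1, q3}.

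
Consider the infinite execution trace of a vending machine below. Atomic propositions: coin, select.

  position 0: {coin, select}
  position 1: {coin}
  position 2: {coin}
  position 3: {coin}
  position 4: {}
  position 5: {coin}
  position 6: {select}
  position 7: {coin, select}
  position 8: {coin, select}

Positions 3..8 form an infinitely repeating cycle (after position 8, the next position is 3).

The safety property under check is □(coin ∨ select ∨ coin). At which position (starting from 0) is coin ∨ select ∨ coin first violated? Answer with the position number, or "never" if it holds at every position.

4

Check coin ∨ select ∨ coin at each position in order: 0 ✓, 1 ✓, 2 ✓, 3 ✓.
At position 4 the labels are {}, so coin ∨ select ∨ coin is false there. This is the first violation.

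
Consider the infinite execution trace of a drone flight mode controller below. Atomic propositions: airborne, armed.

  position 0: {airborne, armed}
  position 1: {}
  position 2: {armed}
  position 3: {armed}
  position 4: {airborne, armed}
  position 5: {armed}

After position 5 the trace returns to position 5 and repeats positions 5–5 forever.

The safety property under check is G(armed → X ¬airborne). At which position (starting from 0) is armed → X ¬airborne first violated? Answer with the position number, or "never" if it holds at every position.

3

Check armed → X ¬airborne at each position in order: 0 ✓, 1 ✓, 2 ✓.
At position 3 the labels are {armed} and the next position 4 has {airborne, armed}, so armed → X ¬airborne is false there. This is the first violation.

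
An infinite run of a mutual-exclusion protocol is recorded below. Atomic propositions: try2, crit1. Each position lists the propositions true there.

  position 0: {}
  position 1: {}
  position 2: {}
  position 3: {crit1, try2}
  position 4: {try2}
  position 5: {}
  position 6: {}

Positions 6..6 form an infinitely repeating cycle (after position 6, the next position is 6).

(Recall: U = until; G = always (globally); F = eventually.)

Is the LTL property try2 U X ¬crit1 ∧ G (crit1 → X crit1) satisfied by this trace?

Does not hold

Walking from position 0: X ¬crit1 first holds at position 0, and try2 holds at every earlier position along the way, so try2 U X ¬crit1 holds.
crit1 → X crit1 must hold at every position from 0 onward. It fails at position 3, so G (crit1 → X crit1) is false.
Positions where crit1 holds: 3.
Check X crit1 at each: 3→fails.
At position 0: try2 U X ¬crit1 is true; G (crit1 → X crit1) is false; so try2 U X ¬crit1 ∧ G (crit1 → X crit1) is false.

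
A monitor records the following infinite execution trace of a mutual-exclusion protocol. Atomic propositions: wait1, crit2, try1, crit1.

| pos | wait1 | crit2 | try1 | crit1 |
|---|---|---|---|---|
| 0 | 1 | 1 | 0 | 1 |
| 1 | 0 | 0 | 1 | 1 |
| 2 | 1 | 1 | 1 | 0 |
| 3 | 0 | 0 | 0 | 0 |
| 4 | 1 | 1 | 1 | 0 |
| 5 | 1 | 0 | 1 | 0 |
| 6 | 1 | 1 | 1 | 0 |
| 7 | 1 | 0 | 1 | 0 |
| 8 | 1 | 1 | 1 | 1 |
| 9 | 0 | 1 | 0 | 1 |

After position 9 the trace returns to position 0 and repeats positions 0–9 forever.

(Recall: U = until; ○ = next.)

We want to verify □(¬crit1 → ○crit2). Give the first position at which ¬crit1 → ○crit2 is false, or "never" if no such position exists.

Check ¬crit1 → ○crit2 at each position in order: 0 ✓, 1 ✓.
At position 2 the labels are {crit2, try1, wait1} and the next position 3 has {}, so ¬crit1 → ○crit2 is false there. This is the first violation.

2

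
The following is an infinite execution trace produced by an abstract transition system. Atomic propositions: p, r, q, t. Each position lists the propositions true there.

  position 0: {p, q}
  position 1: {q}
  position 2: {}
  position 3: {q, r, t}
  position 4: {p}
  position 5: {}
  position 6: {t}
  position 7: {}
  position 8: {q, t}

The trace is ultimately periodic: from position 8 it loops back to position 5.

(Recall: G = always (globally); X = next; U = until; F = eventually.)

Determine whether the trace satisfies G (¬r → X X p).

No

¬r → X X p must hold at every position from 0 onward. It fails at position 0, so G (¬r → X X p) is false.
Positions where ¬r holds: 0, 1, 2, 4, 5, 6, 7, 8.
Check X X p at each: 0→fails, 1→fails, 2→ok, 4→fails, 5→fails, 6→fails, 7→fails, 8→fails.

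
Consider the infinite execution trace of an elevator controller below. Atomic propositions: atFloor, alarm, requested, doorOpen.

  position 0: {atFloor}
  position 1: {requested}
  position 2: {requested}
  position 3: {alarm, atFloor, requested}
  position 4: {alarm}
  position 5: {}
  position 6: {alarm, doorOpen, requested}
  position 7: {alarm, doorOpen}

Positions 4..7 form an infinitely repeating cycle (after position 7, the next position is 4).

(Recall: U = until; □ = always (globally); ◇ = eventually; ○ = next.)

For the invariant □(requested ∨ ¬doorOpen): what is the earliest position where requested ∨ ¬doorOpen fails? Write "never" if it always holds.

Check requested ∨ ¬doorOpen at each position in order: 0 ✓, 1 ✓, 2 ✓, 3 ✓, 4 ✓, 5 ✓, 6 ✓.
At position 7 the labels are {alarm, doorOpen}, so requested ∨ ¬doorOpen is false there. This is the first violation.

7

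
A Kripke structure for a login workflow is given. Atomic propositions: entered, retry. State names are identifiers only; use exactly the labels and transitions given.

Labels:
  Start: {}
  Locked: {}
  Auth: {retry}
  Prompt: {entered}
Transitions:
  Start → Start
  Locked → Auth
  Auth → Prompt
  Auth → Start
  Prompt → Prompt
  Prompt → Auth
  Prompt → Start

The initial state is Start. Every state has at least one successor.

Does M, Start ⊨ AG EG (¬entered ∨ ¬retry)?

Holds

States satisfying EG (¬entered ∨ ¬retry): {Start, Locked, Auth, Prompt}.
States satisfying AG EG (¬entered ∨ ¬retry): {Start, Locked, Auth, Prompt}.
Every state reachable from Start satisfies EG (¬entered ∨ ¬retry).
Start ∈ Sat(AG EG (¬entered ∨ ¬retry)).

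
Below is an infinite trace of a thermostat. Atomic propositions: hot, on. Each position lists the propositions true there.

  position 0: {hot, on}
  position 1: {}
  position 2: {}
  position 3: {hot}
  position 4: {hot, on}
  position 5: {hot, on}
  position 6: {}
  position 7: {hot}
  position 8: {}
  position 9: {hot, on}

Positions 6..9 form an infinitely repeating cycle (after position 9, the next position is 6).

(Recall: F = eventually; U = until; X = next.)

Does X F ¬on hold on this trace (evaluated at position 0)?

The position after 0 is 1; F ¬on is true there.

Yes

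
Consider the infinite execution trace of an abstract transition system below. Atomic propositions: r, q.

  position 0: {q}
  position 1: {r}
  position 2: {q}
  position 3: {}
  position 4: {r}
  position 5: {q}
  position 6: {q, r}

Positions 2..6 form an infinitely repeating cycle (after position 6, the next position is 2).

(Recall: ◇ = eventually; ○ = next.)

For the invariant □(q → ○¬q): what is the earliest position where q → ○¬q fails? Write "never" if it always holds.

5

Check q → ○¬q at each position in order: 0 ✓, 1 ✓, 2 ✓, 3 ✓, 4 ✓.
At position 5 the labels are {q} and the next position 6 has {q, r}, so q → ○¬q is false there. This is the first violation.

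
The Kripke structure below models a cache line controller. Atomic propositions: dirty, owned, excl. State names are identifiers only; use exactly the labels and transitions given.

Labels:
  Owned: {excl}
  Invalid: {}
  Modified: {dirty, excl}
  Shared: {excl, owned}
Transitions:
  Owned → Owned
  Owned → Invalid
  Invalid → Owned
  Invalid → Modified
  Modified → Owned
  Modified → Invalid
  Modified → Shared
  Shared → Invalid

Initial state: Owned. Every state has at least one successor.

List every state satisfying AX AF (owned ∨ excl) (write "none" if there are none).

{Owned, Invalid, Modified, Shared}

States satisfying AF (owned ∨ excl): {Owned, Invalid, Modified, Shared}.
States satisfying AX AF (owned ∨ excl): {Owned, Invalid, Modified, Shared}.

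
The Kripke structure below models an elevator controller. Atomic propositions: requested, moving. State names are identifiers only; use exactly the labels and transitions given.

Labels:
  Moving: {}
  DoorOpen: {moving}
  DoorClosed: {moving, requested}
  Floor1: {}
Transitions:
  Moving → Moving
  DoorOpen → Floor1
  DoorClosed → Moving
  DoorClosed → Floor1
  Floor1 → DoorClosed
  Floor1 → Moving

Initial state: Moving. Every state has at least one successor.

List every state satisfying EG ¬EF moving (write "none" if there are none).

States satisfying ¬EF moving: {Moving}.
States satisfying EG ¬EF moving: {Moving}.

{Moving}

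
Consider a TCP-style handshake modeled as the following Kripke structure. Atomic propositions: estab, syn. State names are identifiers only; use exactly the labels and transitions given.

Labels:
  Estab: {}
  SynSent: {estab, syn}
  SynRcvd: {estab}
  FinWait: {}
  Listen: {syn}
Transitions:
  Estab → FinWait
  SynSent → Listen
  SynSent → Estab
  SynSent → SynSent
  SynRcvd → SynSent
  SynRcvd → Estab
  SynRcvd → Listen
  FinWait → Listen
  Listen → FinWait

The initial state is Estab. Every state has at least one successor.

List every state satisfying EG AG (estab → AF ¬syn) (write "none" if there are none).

States satisfying AG (estab → AF ¬syn): {Estab, FinWait, Listen}.
States satisfying EG AG (estab → AF ¬syn): {Estab, FinWait, Listen}.

{Estab, FinWait, Listen}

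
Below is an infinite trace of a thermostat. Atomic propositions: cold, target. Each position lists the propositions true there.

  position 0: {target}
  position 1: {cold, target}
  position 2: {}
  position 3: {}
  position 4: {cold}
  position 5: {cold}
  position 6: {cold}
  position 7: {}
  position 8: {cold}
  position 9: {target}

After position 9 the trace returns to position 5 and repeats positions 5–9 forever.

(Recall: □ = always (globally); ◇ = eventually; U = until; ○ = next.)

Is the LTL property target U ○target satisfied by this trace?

Walking from position 0: ○target first holds at position 0, and target holds at every earlier position along the way, so target U ○target holds.

Yes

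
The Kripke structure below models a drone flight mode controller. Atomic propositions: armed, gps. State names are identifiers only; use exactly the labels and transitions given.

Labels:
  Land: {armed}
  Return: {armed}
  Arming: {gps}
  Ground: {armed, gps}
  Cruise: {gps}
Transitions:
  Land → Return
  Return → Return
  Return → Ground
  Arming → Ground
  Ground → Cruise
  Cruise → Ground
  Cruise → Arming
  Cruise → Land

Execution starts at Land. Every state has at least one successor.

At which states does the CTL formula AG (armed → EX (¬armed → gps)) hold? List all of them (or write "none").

States satisfying armed → EX (¬armed → gps): {Land, Return, Arming, Ground, Cruise}.
States satisfying AG (armed → EX (¬armed → gps)): {Land, Return, Arming, Ground, Cruise}.

{Land, Return, Arming, Ground, Cruise}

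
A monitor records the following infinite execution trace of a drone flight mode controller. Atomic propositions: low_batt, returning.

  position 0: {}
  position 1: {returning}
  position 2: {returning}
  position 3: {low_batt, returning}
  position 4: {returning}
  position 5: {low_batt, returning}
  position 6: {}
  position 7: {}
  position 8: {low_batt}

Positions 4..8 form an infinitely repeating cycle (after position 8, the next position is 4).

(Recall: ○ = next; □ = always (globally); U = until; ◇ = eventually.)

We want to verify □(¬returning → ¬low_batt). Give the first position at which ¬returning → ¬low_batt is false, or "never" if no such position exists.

8

Check ¬returning → ¬low_batt at each position in order: 0 ✓, 1 ✓, 2 ✓, 3 ✓, 4 ✓, 5 ✓, 6 ✓, 7 ✓.
At position 8 the labels are {low_batt}, so ¬returning → ¬low_batt is false there. This is the first violation.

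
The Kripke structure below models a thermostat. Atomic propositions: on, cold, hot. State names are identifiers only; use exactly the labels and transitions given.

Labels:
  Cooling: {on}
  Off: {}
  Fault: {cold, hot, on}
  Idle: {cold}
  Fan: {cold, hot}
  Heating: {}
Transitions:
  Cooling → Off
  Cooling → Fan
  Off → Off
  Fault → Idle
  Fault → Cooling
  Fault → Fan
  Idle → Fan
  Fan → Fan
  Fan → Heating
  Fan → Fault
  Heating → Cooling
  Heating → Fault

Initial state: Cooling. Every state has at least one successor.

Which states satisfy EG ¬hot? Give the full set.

{Cooling, Off, Heating}

States satisfying ¬hot: {Cooling, Off, Idle, Heating}.
States satisfying EG ¬hot: {Cooling, Off, Heating}.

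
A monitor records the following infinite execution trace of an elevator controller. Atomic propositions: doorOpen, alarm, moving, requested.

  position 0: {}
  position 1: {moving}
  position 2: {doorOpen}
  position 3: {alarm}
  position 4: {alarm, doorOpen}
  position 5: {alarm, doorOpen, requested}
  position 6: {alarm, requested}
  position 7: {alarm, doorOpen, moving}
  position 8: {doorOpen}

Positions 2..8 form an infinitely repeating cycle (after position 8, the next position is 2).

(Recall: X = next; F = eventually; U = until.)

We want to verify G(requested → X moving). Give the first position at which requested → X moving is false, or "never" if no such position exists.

Check requested → X moving at each position in order: 0 ✓, 1 ✓, 2 ✓, 3 ✓, 4 ✓.
At position 5 the labels are {alarm, doorOpen, requested} and the next position 6 has {alarm, requested}, so requested → X moving is false there. This is the first violation.

5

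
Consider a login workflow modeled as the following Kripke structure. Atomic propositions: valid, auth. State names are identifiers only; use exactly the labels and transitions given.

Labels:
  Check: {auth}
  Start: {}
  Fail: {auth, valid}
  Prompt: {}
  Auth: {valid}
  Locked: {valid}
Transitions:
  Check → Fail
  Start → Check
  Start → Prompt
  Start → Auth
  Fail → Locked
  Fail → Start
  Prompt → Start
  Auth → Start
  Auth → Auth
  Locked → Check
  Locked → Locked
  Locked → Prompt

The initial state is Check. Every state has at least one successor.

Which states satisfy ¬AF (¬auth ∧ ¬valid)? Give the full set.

States satisfying ¬auth ∧ ¬valid: {Start, Prompt}.
States satisfying AF (¬auth ∧ ¬valid): {Start, Prompt}.
States satisfying ¬AF (¬auth ∧ ¬valid): {Check, Fail, Auth, Locked}.

{Check, Fail, Auth, Locked}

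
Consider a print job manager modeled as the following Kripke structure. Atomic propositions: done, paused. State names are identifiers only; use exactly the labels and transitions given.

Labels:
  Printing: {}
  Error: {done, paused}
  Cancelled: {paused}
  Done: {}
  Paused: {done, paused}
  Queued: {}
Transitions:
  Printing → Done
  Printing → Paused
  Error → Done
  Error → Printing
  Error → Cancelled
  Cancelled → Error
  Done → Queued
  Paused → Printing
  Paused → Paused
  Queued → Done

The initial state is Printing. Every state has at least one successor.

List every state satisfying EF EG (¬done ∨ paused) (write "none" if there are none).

States satisfying EG (¬done ∨ paused): {Printing, Error, Cancelled, Done, Paused, Queued}.
States satisfying EF EG (¬done ∨ paused): {Printing, Error, Cancelled, Done, Paused, Queued}.

{Printing, Error, Cancelled, Done, Paused, Queued}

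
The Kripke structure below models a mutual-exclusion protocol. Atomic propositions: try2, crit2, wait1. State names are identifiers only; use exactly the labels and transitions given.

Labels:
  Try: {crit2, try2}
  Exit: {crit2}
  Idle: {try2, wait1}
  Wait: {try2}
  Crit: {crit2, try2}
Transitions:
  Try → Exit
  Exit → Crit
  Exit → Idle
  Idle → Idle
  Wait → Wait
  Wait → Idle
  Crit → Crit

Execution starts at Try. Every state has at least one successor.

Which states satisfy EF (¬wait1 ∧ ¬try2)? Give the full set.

States satisfying ¬wait1 ∧ ¬try2: {Exit}.
States satisfying EF (¬wait1 ∧ ¬try2): {Try, Exit}.

{Try, Exit}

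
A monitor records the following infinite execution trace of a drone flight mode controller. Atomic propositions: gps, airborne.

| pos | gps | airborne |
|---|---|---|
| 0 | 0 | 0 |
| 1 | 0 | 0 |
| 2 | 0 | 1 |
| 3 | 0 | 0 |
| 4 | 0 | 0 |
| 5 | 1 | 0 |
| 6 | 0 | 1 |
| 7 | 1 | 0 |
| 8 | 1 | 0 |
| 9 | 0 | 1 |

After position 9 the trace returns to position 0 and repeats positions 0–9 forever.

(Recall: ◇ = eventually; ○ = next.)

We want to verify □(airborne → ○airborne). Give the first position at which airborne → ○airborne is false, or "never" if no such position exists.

2

Check airborne → ○airborne at each position in order: 0 ✓, 1 ✓.
At position 2 the labels are {airborne} and the next position 3 has {}, so airborne → ○airborne is false there. This is the first violation.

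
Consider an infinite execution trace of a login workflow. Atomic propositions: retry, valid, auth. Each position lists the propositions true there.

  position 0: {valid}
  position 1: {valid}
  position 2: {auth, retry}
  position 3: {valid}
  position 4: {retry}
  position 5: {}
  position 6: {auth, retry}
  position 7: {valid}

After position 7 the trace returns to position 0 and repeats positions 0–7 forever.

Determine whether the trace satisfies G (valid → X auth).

valid → X auth must hold at every position from 0 onward. It fails at position 0, so G (valid → X auth) is false.
Positions where valid holds: 0, 1, 3, 7.
Check X auth at each: 0→fails, 1→ok, 3→fails, 7→fails.

Does not hold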